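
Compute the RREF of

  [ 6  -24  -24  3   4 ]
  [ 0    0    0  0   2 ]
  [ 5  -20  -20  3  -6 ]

[[1, -4, -4, 0, 0], [0, 0, 0, 1, 0], [0, 0, 0, 0, 1]]

r1 := 1/6·r1
  [ 1   -4   -4  1/2  2/3 ]
  [ 0    0    0    0    2 ]
  [ 5  -20  -20    3   -6 ]
r3 := r3 − 5·r1
  [ 1  -4  -4  1/2    2/3 ]
  [ 0   0   0    0      2 ]
  [ 0   0   0  1/2  -28/3 ]
r2 <-> r3
  [ 1  -4  -4  1/2    2/3 ]
  [ 0   0   0  1/2  -28/3 ]
  [ 0   0   0    0      2 ]
r2 := 2·r2
  [ 1  -4  -4  1/2    2/3 ]
  [ 0   0   0    1  -56/3 ]
  [ 0   0   0    0      2 ]
r3 := 1/2·r3
  [ 1  -4  -4  1/2    2/3 ]
  [ 0   0   0    1  -56/3 ]
  [ 0   0   0    0      1 ]
r2 := r2 + 56/3·r3
  [ 1  -4  -4  1/2  2/3 ]
  [ 0   0   0    1    0 ]
  [ 0   0   0    0    1 ]
r1 := r1 − 2/3·r3
  [ 1  -4  -4  1/2  0 ]
  [ 0   0   0    1  0 ]
  [ 0   0   0    0  1 ]
r1 := r1 − 1/2·r2
  [ 1  -4  -4  0  0 ]
  [ 0   0   0  1  0 ]
  [ 0   0   0  0  1 ]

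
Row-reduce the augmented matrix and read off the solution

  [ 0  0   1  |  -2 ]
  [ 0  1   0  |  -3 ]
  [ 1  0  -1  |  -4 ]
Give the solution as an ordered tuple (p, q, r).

(-6, -3, -2)

ρ1 <-> ρ3
  [ 1  0  -1  |  -4 ]
  [ 0  1   0  |  -3 ]
  [ 0  0   1  |  -2 ]
ρ1 ← ρ1 + ρ3
  [ 1  0  0  |  -6 ]
  [ 0  1  0  |  -3 ]
  [ 0  0  1  |  -2 ]
Reading off the last column: p = -6, q = -3, r = -2.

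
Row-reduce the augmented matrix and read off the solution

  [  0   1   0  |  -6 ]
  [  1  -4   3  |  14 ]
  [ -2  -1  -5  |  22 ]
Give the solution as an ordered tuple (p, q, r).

(2, -6, -4)

ρ1 ↔ ρ2
  [  1  -4   3  |  14 ]
  [  0   1   0  |  -6 ]
  [ -2  -1  -5  |  22 ]
ρ3 := ρ3 + 2·ρ1
  [ 1  -4  3  |  14 ]
  [ 0   1  0  |  -6 ]
  [ 0  -9  1  |  50 ]
ρ3 := ρ3 + 9·ρ2
  [ 1  -4  3  |  14 ]
  [ 0   1  0  |  -6 ]
  [ 0   0  1  |  -4 ]
ρ1 := ρ1 − 3·ρ3
  [ 1  -4  0  |  26 ]
  [ 0   1  0  |  -6 ]
  [ 0   0  1  |  -4 ]
ρ1 := ρ1 + 4·ρ2
  [ 1  0  0  |   2 ]
  [ 0  1  0  |  -6 ]
  [ 0  0  1  |  -4 ]
Reading off the last column: p = 2, q = -6, r = -4.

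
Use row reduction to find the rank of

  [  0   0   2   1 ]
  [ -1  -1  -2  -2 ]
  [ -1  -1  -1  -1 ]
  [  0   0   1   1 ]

r1 ↔ r2
  [ -1  -1  -2  -2 ]
  [  0   0   2   1 ]
  [ -1  -1  -1  -1 ]
  [  0   0   1   1 ]
r1 -> -1·r1
  [  1   1   2   2 ]
  [  0   0   2   1 ]
  [ -1  -1  -1  -1 ]
  [  0   0   1   1 ]
r3 -> r3 + r1
  [ 1  1  2  2 ]
  [ 0  0  2  1 ]
  [ 0  0  1  1 ]
  [ 0  0  1  1 ]
r2 -> 1/2·r2
  [ 1  1  2    2 ]
  [ 0  0  1  1/2 ]
  [ 0  0  1    1 ]
  [ 0  0  1    1 ]
r3 -> r3 − r2
  [ 1  1  2    2 ]
  [ 0  0  1  1/2 ]
  [ 0  0  0  1/2 ]
  [ 0  0  1    1 ]
r4 -> r4 − r2
  [ 1  1  2    2 ]
  [ 0  0  1  1/2 ]
  [ 0  0  0  1/2 ]
  [ 0  0  0  1/2 ]
r3 -> 2·r3
  [ 1  1  2    2 ]
  [ 0  0  1  1/2 ]
  [ 0  0  0    1 ]
  [ 0  0  0  1/2 ]
r4 -> r4 − 1/2·r3
  [ 1  1  2    2 ]
  [ 0  0  1  1/2 ]
  [ 0  0  0    1 ]
  [ 0  0  0    0 ]
r2 -> r2 − 1/2·r3
  [ 1  1  2  2 ]
  [ 0  0  1  0 ]
  [ 0  0  0  1 ]
  [ 0  0  0  0 ]
r1 -> r1 − 2·r3
  [ 1  1  2  0 ]
  [ 0  0  1  0 ]
  [ 0  0  0  1 ]
  [ 0  0  0  0 ]
r1 -> r1 − 2·r2
  [ 1  1  0  0 ]
  [ 0  0  1  0 ]
  [ 0  0  0  1 ]
  [ 0  0  0  0 ]
The reduced form has 3 nonzero rows.

rank = 3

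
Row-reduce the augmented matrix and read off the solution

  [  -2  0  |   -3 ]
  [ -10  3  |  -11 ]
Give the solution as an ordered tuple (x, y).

(3/2, 4/3)

R1 → -1/2·R1
  [   1  0  |  3/2 ]
  [ -10  3  |  -11 ]
R2 → R2 + 10·R1
  [ 1  0  |  3/2 ]
  [ 0  3  |    4 ]
R2 → 1/3·R2
  [ 1  0  |  3/2 ]
  [ 0  1  |  4/3 ]
Reading off the last column: x = 3/2, y = 4/3.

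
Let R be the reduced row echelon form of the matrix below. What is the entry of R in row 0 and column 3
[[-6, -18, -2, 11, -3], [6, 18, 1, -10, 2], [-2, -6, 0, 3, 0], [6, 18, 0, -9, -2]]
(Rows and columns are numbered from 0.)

R1 → -1/6·R1
  [  1   3  1/3  -11/6  1/2 ]
  [  6  18    1    -10    2 ]
  [ -2  -6    0      3    0 ]
  [  6  18    0     -9   -2 ]
R2 → R2 − 6·R1
  [  1   3  1/3  -11/6  1/2 ]
  [  0   0   -1      1   -1 ]
  [ -2  -6    0      3    0 ]
  [  6  18    0     -9   -2 ]
R3 → R3 + 2·R1
  [ 1   3  1/3  -11/6  1/2 ]
  [ 0   0   -1      1   -1 ]
  [ 0   0  2/3   -2/3    1 ]
  [ 6  18    0     -9   -2 ]
R4 → R4 − 6·R1
  [ 1  3  1/3  -11/6  1/2 ]
  [ 0  0   -1      1   -1 ]
  [ 0  0  2/3   -2/3    1 ]
  [ 0  0   -2      2   -5 ]
R2 → -1·R2
  [ 1  3  1/3  -11/6  1/2 ]
  [ 0  0    1     -1    1 ]
  [ 0  0  2/3   -2/3    1 ]
  [ 0  0   -2      2   -5 ]
R3 → R3 − 2/3·R2
  [ 1  3  1/3  -11/6  1/2 ]
  [ 0  0    1     -1    1 ]
  [ 0  0    0      0  1/3 ]
  [ 0  0   -2      2   -5 ]
R4 → R4 + 2·R2
  [ 1  3  1/3  -11/6  1/2 ]
  [ 0  0    1     -1    1 ]
  [ 0  0    0      0  1/3 ]
  [ 0  0    0      0   -3 ]
R3 → 3·R3
  [ 1  3  1/3  -11/6  1/2 ]
  [ 0  0    1     -1    1 ]
  [ 0  0    0      0    1 ]
  [ 0  0    0      0   -3 ]
R4 → R4 + 3·R3
  [ 1  3  1/3  -11/6  1/2 ]
  [ 0  0    1     -1    1 ]
  [ 0  0    0      0    1 ]
  [ 0  0    0      0    0 ]
R2 → R2 − R3
  [ 1  3  1/3  -11/6  1/2 ]
  [ 0  0    1     -1    0 ]
  [ 0  0    0      0    1 ]
  [ 0  0    0      0    0 ]
R1 → R1 − 1/2·R3
  [ 1  3  1/3  -11/6  0 ]
  [ 0  0    1     -1  0 ]
  [ 0  0    0      0  1 ]
  [ 0  0    0      0  0 ]
R1 → R1 − 1/3·R2
  [ 1  3  0  -3/2  0 ]
  [ 0  0  1    -1  0 ]
  [ 0  0  0     0  1 ]
  [ 0  0  0     0  0 ]

-3/2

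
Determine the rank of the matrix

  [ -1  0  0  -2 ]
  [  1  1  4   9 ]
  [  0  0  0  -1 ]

rank = 3

r1 := -1·r1
  [ 1  0  0   2 ]
  [ 1  1  4   9 ]
  [ 0  0  0  -1 ]
r2 := r2 − r1
  [ 1  0  0   2 ]
  [ 0  1  4   7 ]
  [ 0  0  0  -1 ]
r3 := -1·r3
  [ 1  0  0  2 ]
  [ 0  1  4  7 ]
  [ 0  0  0  1 ]
r2 := r2 − 7·r3
  [ 1  0  0  2 ]
  [ 0  1  4  0 ]
  [ 0  0  0  1 ]
r1 := r1 − 2·r3
  [ 1  0  0  0 ]
  [ 0  1  4  0 ]
  [ 0  0  0  1 ]
The reduced form has 3 nonzero rows.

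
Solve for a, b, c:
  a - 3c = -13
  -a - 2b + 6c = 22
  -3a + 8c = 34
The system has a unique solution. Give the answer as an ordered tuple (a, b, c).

(2, 3, 5)

Form the augmented matrix and row-reduce:
  [  1   0  -3  |  -13 ]
  [ -1  -2   6  |   22 ]
  [ -3   0   8  |   34 ]
R2 → R2 + R1
  [  1   0  -3  |  -13 ]
  [  0  -2   3  |    9 ]
  [ -3   0   8  |   34 ]
R3 → R3 + 3·R1
  [ 1   0  -3  |  -13 ]
  [ 0  -2   3  |    9 ]
  [ 0   0  -1  |   -5 ]
R2 → -1/2·R2
  [ 1  0    -3  |   -13 ]
  [ 0  1  -3/2  |  -9/2 ]
  [ 0  0    -1  |    -5 ]
R3 → -1·R3
  [ 1  0    -3  |   -13 ]
  [ 0  1  -3/2  |  -9/2 ]
  [ 0  0     1  |     5 ]
R2 → R2 + 3/2·R3
  [ 1  0  -3  |  -13 ]
  [ 0  1   0  |    3 ]
  [ 0  0   1  |    5 ]
R1 → R1 + 3·R3
  [ 1  0  0  |  2 ]
  [ 0  1  0  |  3 ]
  [ 0  0  1  |  5 ]
Reading off the last column: a = 2, b = 3, c = 5.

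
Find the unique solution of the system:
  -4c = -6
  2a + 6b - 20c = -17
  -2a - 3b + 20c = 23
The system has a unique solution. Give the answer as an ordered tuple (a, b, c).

Form the augmented matrix and row-reduce:
  [  0   0   -4  |   -6 ]
  [  2   6  -20  |  -17 ]
  [ -2  -3   20  |   23 ]
ρ1 ↔ ρ2
ρ1 → 1/2·ρ1
ρ3 → ρ3 + 2·ρ1
ρ2 ↔ ρ3
ρ2 → 1/3·ρ2
ρ3 → -1/4·ρ3
ρ1 → ρ1 + 10·ρ3
ρ1 → ρ1 − 3·ρ2
Reading off the last column: a = 1/2, b = 2, c = 3/2.

(1/2, 2, 3/2)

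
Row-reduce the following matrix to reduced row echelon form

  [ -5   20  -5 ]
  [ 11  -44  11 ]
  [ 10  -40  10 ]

[[1, -4, 1], [0, 0, 0], [0, 0, 0]]

Multiply R1 by -1/5.
  [  1   -4   1 ]
  [ 11  -44  11 ]
  [ 10  -40  10 ]
Subtract 11 times R1 from R2.
  [  1   -4   1 ]
  [  0    0   0 ]
  [ 10  -40  10 ]
Subtract 10 times R1 from R3.
  [ 1  -4  1 ]
  [ 0   0  0 ]
  [ 0   0  0 ]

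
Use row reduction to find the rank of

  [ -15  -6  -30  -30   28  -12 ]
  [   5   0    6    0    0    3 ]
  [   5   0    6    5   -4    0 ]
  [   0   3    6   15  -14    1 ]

rank = 4

R1 := -1/15·R1
  [ 1  2/5  2   2  -28/15  4/5 ]
  [ 5    0  6   0       0    3 ]
  [ 5    0  6   5      -4    0 ]
  [ 0    3  6  15     -14    1 ]
R2 := R2 − 5·R1
  [ 1  2/5   2    2  -28/15  4/5 ]
  [ 0   -2  -4  -10    28/3   -1 ]
  [ 5    0   6    5      -4    0 ]
  [ 0    3   6   15     -14    1 ]
R3 := R3 − 5·R1
  [ 1  2/5   2    2  -28/15  4/5 ]
  [ 0   -2  -4  -10    28/3   -1 ]
  [ 0   -2  -4   -5    16/3   -4 ]
  [ 0    3   6   15     -14    1 ]
R2 := -1/2·R2
  [ 1  2/5   2   2  -28/15  4/5 ]
  [ 0    1   2   5   -14/3  1/2 ]
  [ 0   -2  -4  -5    16/3   -4 ]
  [ 0    3   6  15     -14    1 ]
R3 := R3 + 2·R2
  [ 1  2/5  2   2  -28/15  4/5 ]
  [ 0    1  2   5   -14/3  1/2 ]
  [ 0    0  0   5      -4   -3 ]
  [ 0    3  6  15     -14    1 ]
R4 := R4 − 3·R2
  [ 1  2/5  2  2  -28/15   4/5 ]
  [ 0    1  2  5   -14/3   1/2 ]
  [ 0    0  0  5      -4    -3 ]
  [ 0    0  0  0       0  -1/2 ]
R3 := 1/5·R3
  [ 1  2/5  2  2  -28/15   4/5 ]
  [ 0    1  2  5   -14/3   1/2 ]
  [ 0    0  0  1    -4/5  -3/5 ]
  [ 0    0  0  0       0  -1/2 ]
R4 := -2·R4
  [ 1  2/5  2  2  -28/15   4/5 ]
  [ 0    1  2  5   -14/3   1/2 ]
  [ 0    0  0  1    -4/5  -3/5 ]
  [ 0    0  0  0       0     1 ]
R3 := R3 + 3/5·R4
  [ 1  2/5  2  2  -28/15  4/5 ]
  [ 0    1  2  5   -14/3  1/2 ]
  [ 0    0  0  1    -4/5    0 ]
  [ 0    0  0  0       0    1 ]
R2 := R2 − 1/2·R4
  [ 1  2/5  2  2  -28/15  4/5 ]
  [ 0    1  2  5   -14/3    0 ]
  [ 0    0  0  1    -4/5    0 ]
  [ 0    0  0  0       0    1 ]
R1 := R1 − 4/5·R4
  [ 1  2/5  2  2  -28/15  0 ]
  [ 0    1  2  5   -14/3  0 ]
  [ 0    0  0  1    -4/5  0 ]
  [ 0    0  0  0       0  1 ]
R2 := R2 − 5·R3
  [ 1  2/5  2  2  -28/15  0 ]
  [ 0    1  2  0    -2/3  0 ]
  [ 0    0  0  1    -4/5  0 ]
  [ 0    0  0  0       0  1 ]
R1 := R1 − 2·R3
  [ 1  2/5  2  0  -4/15  0 ]
  [ 0    1  2  0   -2/3  0 ]
  [ 0    0  0  1   -4/5  0 ]
  [ 0    0  0  0      0  1 ]
R1 := R1 − 2/5·R2
  [ 1  0  6/5  0     0  0 ]
  [ 0  1    2  0  -2/3  0 ]
  [ 0  0    0  1  -4/5  0 ]
  [ 0  0    0  0     0  1 ]
The reduced form has 4 nonzero rows.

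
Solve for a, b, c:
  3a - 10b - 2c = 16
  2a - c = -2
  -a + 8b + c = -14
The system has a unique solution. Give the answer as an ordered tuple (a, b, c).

(0, -2, 2)

Form the augmented matrix and row-reduce:
  [  3  -10  -2  |   16 ]
  [  2    0  -1  |   -2 ]
  [ -1    8   1  |  -14 ]
Multiply r1 by 1/3.
  [  1  -10/3  -2/3  |  16/3 ]
  [  2      0    -1  |    -2 ]
  [ -1      8     1  |   -14 ]
Subtract 2 times r1 from r2.
  [  1  -10/3  -2/3  |   16/3 ]
  [  0   20/3   1/3  |  -38/3 ]
  [ -1      8     1  |    -14 ]
Add r1 to r3.
  [ 1  -10/3  -2/3  |   16/3 ]
  [ 0   20/3   1/3  |  -38/3 ]
  [ 0   14/3   1/3  |  -26/3 ]
Multiply r2 by 3/20.
  [ 1  -10/3  -2/3  |    16/3 ]
  [ 0      1  1/20  |  -19/10 ]
  [ 0   14/3   1/3  |   -26/3 ]
Subtract 14/3 times r2 from r3.
  [ 1  -10/3  -2/3  |    16/3 ]
  [ 0      1  1/20  |  -19/10 ]
  [ 0      0  1/10  |     1/5 ]
Multiply r3 by 10.
  [ 1  -10/3  -2/3  |    16/3 ]
  [ 0      1  1/20  |  -19/10 ]
  [ 0      0     1  |       2 ]
Subtract 1/20 times r3 from r2.
  [ 1  -10/3  -2/3  |  16/3 ]
  [ 0      1     0  |    -2 ]
  [ 0      0     1  |     2 ]
Add 2/3 times r3 to r1.
  [ 1  -10/3  0  |  20/3 ]
  [ 0      1  0  |    -2 ]
  [ 0      0  1  |     2 ]
Add 10/3 times r2 to r1.
  [ 1  0  0  |   0 ]
  [ 0  1  0  |  -2 ]
  [ 0  0  1  |   2 ]
Reading off the last column: a = 0, b = -2, c = 2.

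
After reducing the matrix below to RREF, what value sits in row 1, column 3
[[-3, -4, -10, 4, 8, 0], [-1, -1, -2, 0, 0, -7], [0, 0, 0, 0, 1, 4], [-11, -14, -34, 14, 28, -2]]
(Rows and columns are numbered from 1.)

r1 → -1/3·r1
  [   1  4/3  10/3  -4/3  -8/3   0 ]
  [  -1   -1    -2     0     0  -7 ]
  [   0    0     0     0     1   4 ]
  [ -11  -14   -34    14    28  -2 ]
r2 → r2 + r1
  [   1  4/3  10/3  -4/3  -8/3   0 ]
  [   0  1/3   4/3  -4/3  -8/3  -7 ]
  [   0    0     0     0     1   4 ]
  [ -11  -14   -34    14    28  -2 ]
r4 → r4 + 11·r1
  [ 1  4/3  10/3  -4/3  -8/3   0 ]
  [ 0  1/3   4/3  -4/3  -8/3  -7 ]
  [ 0    0     0     0     1   4 ]
  [ 0  2/3   8/3  -2/3  -4/3  -2 ]
r2 → 3·r2
  [ 1  4/3  10/3  -4/3  -8/3    0 ]
  [ 0    1     4    -4    -8  -21 ]
  [ 0    0     0     0     1    4 ]
  [ 0  2/3   8/3  -2/3  -4/3   -2 ]
r4 → r4 − 2/3·r2
  [ 1  4/3  10/3  -4/3  -8/3    0 ]
  [ 0    1     4    -4    -8  -21 ]
  [ 0    0     0     0     1    4 ]
  [ 0    0     0     2     4   12 ]
r3 <-> r4
  [ 1  4/3  10/3  -4/3  -8/3    0 ]
  [ 0    1     4    -4    -8  -21 ]
  [ 0    0     0     2     4   12 ]
  [ 0    0     0     0     1    4 ]
r3 → 1/2·r3
  [ 1  4/3  10/3  -4/3  -8/3    0 ]
  [ 0    1     4    -4    -8  -21 ]
  [ 0    0     0     1     2    6 ]
  [ 0    0     0     0     1    4 ]
r3 → r3 − 2·r4
  [ 1  4/3  10/3  -4/3  -8/3    0 ]
  [ 0    1     4    -4    -8  -21 ]
  [ 0    0     0     1     0   -2 ]
  [ 0    0     0     0     1    4 ]
r2 → r2 + 8·r4
  [ 1  4/3  10/3  -4/3  -8/3   0 ]
  [ 0    1     4    -4     0  11 ]
  [ 0    0     0     1     0  -2 ]
  [ 0    0     0     0     1   4 ]
r1 → r1 + 8/3·r4
  [ 1  4/3  10/3  -4/3  0  32/3 ]
  [ 0    1     4    -4  0    11 ]
  [ 0    0     0     1  0    -2 ]
  [ 0    0     0     0  1     4 ]
r2 → r2 + 4·r3
  [ 1  4/3  10/3  -4/3  0  32/3 ]
  [ 0    1     4     0  0     3 ]
  [ 0    0     0     1  0    -2 ]
  [ 0    0     0     0  1     4 ]
r1 → r1 + 4/3·r3
  [ 1  4/3  10/3  0  0   8 ]
  [ 0    1     4  0  0   3 ]
  [ 0    0     0  1  0  -2 ]
  [ 0    0     0  0  1   4 ]
r1 → r1 − 4/3·r2
  [ 1  0  -2  0  0   4 ]
  [ 0  1   4  0  0   3 ]
  [ 0  0   0  1  0  -2 ]
  [ 0  0   0  0  1   4 ]

-2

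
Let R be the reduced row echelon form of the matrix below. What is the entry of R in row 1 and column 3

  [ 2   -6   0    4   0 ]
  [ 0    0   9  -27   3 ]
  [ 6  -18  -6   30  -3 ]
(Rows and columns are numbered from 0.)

Multiply ρ1 by 1/2.
Subtract 6 times ρ1 from ρ3.
Multiply ρ2 by 1/9.
Add 6 times ρ2 to ρ3.
Multiply ρ3 by -1.
Subtract 1/3 times ρ3 from ρ2.

-3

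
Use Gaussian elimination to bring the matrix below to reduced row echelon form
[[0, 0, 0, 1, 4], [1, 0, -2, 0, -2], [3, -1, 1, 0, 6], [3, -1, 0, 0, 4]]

Swap r1 and r2.
  [ 1   0  -2  0  -2 ]
  [ 0   0   0  1   4 ]
  [ 3  -1   1  0   6 ]
  [ 3  -1   0  0   4 ]
Subtract 3 times r1 from r3.
  [ 1   0  -2  0  -2 ]
  [ 0   0   0  1   4 ]
  [ 0  -1   7  0  12 ]
  [ 3  -1   0  0   4 ]
Subtract 3 times r1 from r4.
  [ 1   0  -2  0  -2 ]
  [ 0   0   0  1   4 ]
  [ 0  -1   7  0  12 ]
  [ 0  -1   6  0  10 ]
Swap r2 and r3.
  [ 1   0  -2  0  -2 ]
  [ 0  -1   7  0  12 ]
  [ 0   0   0  1   4 ]
  [ 0  -1   6  0  10 ]
Multiply r2 by -1.
  [ 1   0  -2  0   -2 ]
  [ 0   1  -7  0  -12 ]
  [ 0   0   0  1    4 ]
  [ 0  -1   6  0   10 ]
Add r2 to r4.
  [ 1  0  -2  0   -2 ]
  [ 0  1  -7  0  -12 ]
  [ 0  0   0  1    4 ]
  [ 0  0  -1  0   -2 ]
Swap r3 and r4.
  [ 1  0  -2  0   -2 ]
  [ 0  1  -7  0  -12 ]
  [ 0  0  -1  0   -2 ]
  [ 0  0   0  1    4 ]
Multiply r3 by -1.
  [ 1  0  -2  0   -2 ]
  [ 0  1  -7  0  -12 ]
  [ 0  0   1  0    2 ]
  [ 0  0   0  1    4 ]
Add 7 times r3 to r2.
  [ 1  0  -2  0  -2 ]
  [ 0  1   0  0   2 ]
  [ 0  0   1  0   2 ]
  [ 0  0   0  1   4 ]
Add 2 times r3 to r1.
  [ 1  0  0  0  2 ]
  [ 0  1  0  0  2 ]
  [ 0  0  1  0  2 ]
  [ 0  0  0  1  4 ]

[[1, 0, 0, 0, 2], [0, 1, 0, 0, 2], [0, 0, 1, 0, 2], [0, 0, 0, 1, 4]]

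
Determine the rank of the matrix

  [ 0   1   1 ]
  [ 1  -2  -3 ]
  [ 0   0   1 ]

rank = 3

Swap R1 and R2.
  [ 1  -2  -3 ]
  [ 0   1   1 ]
  [ 0   0   1 ]
Subtract R3 from R2.
  [ 1  -2  -3 ]
  [ 0   1   0 ]
  [ 0   0   1 ]
Add 3 times R3 to R1.
  [ 1  -2  0 ]
  [ 0   1  0 ]
  [ 0   0  1 ]
Add 2 times R2 to R1.
  [ 1  0  0 ]
  [ 0  1  0 ]
  [ 0  0  1 ]
The reduced form has 3 nonzero rows.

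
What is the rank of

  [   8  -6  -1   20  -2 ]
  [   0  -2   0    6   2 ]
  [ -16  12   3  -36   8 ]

R1 -> 1/8·R1
R3 -> R3 + 16·R1
R2 -> -1/2·R2
R1 -> R1 + 1/8·R3
R1 -> R1 + 3/4·R2
The reduced form has 3 nonzero rows.

rank = 3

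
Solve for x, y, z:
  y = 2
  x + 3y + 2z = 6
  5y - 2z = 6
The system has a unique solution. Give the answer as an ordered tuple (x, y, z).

Form the augmented matrix and row-reduce:
  [ 0  1   0  |  2 ]
  [ 1  3   2  |  6 ]
  [ 0  5  -2  |  6 ]
R1 <-> R2
  [ 1  3   2  |  6 ]
  [ 0  1   0  |  2 ]
  [ 0  5  -2  |  6 ]
R3 := R3 − 5·R2
  [ 1  3   2  |   6 ]
  [ 0  1   0  |   2 ]
  [ 0  0  -2  |  -4 ]
R3 := -1/2·R3
  [ 1  3  2  |  6 ]
  [ 0  1  0  |  2 ]
  [ 0  0  1  |  2 ]
R1 := R1 − 2·R3
  [ 1  3  0  |  2 ]
  [ 0  1  0  |  2 ]
  [ 0  0  1  |  2 ]
R1 := R1 − 3·R2
  [ 1  0  0  |  -4 ]
  [ 0  1  0  |   2 ]
  [ 0  0  1  |   2 ]
Reading off the last column: x = -4, y = 2, z = 2.

(-4, 2, 2)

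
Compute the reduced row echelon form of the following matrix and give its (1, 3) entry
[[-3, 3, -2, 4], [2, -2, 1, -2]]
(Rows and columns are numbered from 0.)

R1 → -1/3·R1
  [ 1  -1  2/3  -4/3 ]
  [ 2  -2    1    -2 ]
R2 → R2 − 2·R1
  [ 1  -1   2/3  -4/3 ]
  [ 0   0  -1/3   2/3 ]
R2 → -3·R2
  [ 1  -1  2/3  -4/3 ]
  [ 0   0    1    -2 ]
R1 → R1 − 2/3·R2
  [ 1  -1  0   0 ]
  [ 0   0  1  -2 ]

-2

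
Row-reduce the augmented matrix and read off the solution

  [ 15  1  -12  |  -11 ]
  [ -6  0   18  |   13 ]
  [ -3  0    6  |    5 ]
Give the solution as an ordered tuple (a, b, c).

ρ1 → 1/15·ρ1
  [  1  1/15  -4/5  |  -11/15 ]
  [ -6     0    18  |      13 ]
  [ -3     0     6  |       5 ]
ρ2 → ρ2 + 6·ρ1
  [  1  1/15  -4/5  |  -11/15 ]
  [  0   2/5  66/5  |    43/5 ]
  [ -3     0     6  |       5 ]
ρ3 → ρ3 + 3·ρ1
  [ 1  1/15  -4/5  |  -11/15 ]
  [ 0   2/5  66/5  |    43/5 ]
  [ 0   1/5  18/5  |    14/5 ]
ρ2 → 5/2·ρ2
  [ 1  1/15  -4/5  |  -11/15 ]
  [ 0     1    33  |    43/2 ]
  [ 0   1/5  18/5  |    14/5 ]
ρ3 → ρ3 − 1/5·ρ2
  [ 1  1/15  -4/5  |  -11/15 ]
  [ 0     1    33  |    43/2 ]
  [ 0     0    -3  |    -3/2 ]
ρ3 → -1/3·ρ3
  [ 1  1/15  -4/5  |  -11/15 ]
  [ 0     1    33  |    43/2 ]
  [ 0     0     1  |     1/2 ]
ρ2 → ρ2 − 33·ρ3
  [ 1  1/15  -4/5  |  -11/15 ]
  [ 0     1     0  |       5 ]
  [ 0     0     1  |     1/2 ]
ρ1 → ρ1 + 4/5·ρ3
  [ 1  1/15  0  |  -1/3 ]
  [ 0     1  0  |     5 ]
  [ 0     0  1  |   1/2 ]
ρ1 → ρ1 − 1/15·ρ2
  [ 1  0  0  |  -2/3 ]
  [ 0  1  0  |     5 ]
  [ 0  0  1  |   1/2 ]
Reading off the last column: a = -2/3, b = 5, c = 1/2.

(-2/3, 5, 1/2)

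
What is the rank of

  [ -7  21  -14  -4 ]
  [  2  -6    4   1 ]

R1 -> -1/7·R1
  [ 1  -3  2  4/7 ]
  [ 2  -6  4    1 ]
R2 -> R2 − 2·R1
  [ 1  -3  2   4/7 ]
  [ 0   0  0  -1/7 ]
R2 -> -7·R2
  [ 1  -3  2  4/7 ]
  [ 0   0  0    1 ]
R1 -> R1 − 4/7·R2
  [ 1  -3  2  0 ]
  [ 0   0  0  1 ]
The reduced form has 2 nonzero rows.

rank = 2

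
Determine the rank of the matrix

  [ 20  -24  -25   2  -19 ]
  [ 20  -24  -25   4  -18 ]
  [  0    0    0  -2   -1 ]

rank = 2

Multiply R1 by 1/20.
  [  1  -6/5  -5/4  1/10  -19/20 ]
  [ 20   -24   -25     4     -18 ]
  [  0     0     0    -2      -1 ]
Subtract 20 times R1 from R2.
  [ 1  -6/5  -5/4  1/10  -19/20 ]
  [ 0     0     0     2       1 ]
  [ 0     0     0    -2      -1 ]
Multiply R2 by 1/2.
  [ 1  -6/5  -5/4  1/10  -19/20 ]
  [ 0     0     0     1     1/2 ]
  [ 0     0     0    -2      -1 ]
Add 2 times R2 to R3.
  [ 1  -6/5  -5/4  1/10  -19/20 ]
  [ 0     0     0     1     1/2 ]
  [ 0     0     0     0       0 ]
Subtract 1/10 times R2 from R1.
  [ 1  -6/5  -5/4  0   -1 ]
  [ 0     0     0  1  1/2 ]
  [ 0     0     0  0    0 ]
The reduced form has 2 nonzero rows.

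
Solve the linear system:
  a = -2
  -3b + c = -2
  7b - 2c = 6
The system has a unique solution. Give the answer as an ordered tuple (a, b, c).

(-2, 2, 4)

Form the augmented matrix and row-reduce:
  [ 1   0   0  |  -2 ]
  [ 0  -3   1  |  -2 ]
  [ 0   7  -2  |   6 ]
R2 -> -1/3·R2
R3 -> R3 − 7·R2
R3 -> 3·R3
R2 -> R2 + 1/3·R3
Reading off the last column: a = -2, b = 2, c = 4.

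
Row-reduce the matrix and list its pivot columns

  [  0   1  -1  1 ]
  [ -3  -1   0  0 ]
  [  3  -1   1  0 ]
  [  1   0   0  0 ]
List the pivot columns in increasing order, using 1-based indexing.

1, 2, 3, 4

Swap R1 and R2.
Multiply R1 by -1/3.
Subtract 3 times R1 from R3.
Subtract R1 from R4.
Add 2 times R2 to R3.
Add 1/3 times R2 to R4.
Multiply R3 by -1.
Add 1/3 times R3 to R4.
Multiply R4 by -3.
Add 2 times R4 to R3.
Subtract R4 from R2.
Add R3 to R2.
Subtract 1/3 times R2 from R1.
Pivot columns are the columns containing a leading 1.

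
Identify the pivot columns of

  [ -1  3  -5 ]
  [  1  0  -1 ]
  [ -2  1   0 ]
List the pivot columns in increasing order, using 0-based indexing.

Multiply r1 by -1.
  [  1  -3   5 ]
  [  1   0  -1 ]
  [ -2   1   0 ]
Subtract r1 from r2.
  [  1  -3   5 ]
  [  0   3  -6 ]
  [ -2   1   0 ]
Add 2 times r1 to r3.
  [ 1  -3   5 ]
  [ 0   3  -6 ]
  [ 0  -5  10 ]
Multiply r2 by 1/3.
  [ 1  -3   5 ]
  [ 0   1  -2 ]
  [ 0  -5  10 ]
Add 5 times r2 to r3.
  [ 1  -3   5 ]
  [ 0   1  -2 ]
  [ 0   0   0 ]
Add 3 times r2 to r1.
  [ 1  0  -1 ]
  [ 0  1  -2 ]
  [ 0  0   0 ]
Pivot columns are the columns containing a leading 1.

0, 1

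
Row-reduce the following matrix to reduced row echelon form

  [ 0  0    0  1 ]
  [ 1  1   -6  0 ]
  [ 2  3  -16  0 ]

[[1, 0, -2, 0], [0, 1, -4, 0], [0, 0, 0, 1]]

Swap r1 and r2.
  [ 1  1   -6  0 ]
  [ 0  0    0  1 ]
  [ 2  3  -16  0 ]
Subtract 2 times r1 from r3.
  [ 1  1  -6  0 ]
  [ 0  0   0  1 ]
  [ 0  1  -4  0 ]
Swap r2 and r3.
  [ 1  1  -6  0 ]
  [ 0  1  -4  0 ]
  [ 0  0   0  1 ]
Subtract r2 from r1.
  [ 1  0  -2  0 ]
  [ 0  1  -4  0 ]
  [ 0  0   0  1 ]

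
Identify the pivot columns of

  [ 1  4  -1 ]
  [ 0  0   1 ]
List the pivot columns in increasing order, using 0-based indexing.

0, 2

R1 → R1 + R2
  [ 1  4  0 ]
  [ 0  0  1 ]
Pivot columns are the columns containing a leading 1.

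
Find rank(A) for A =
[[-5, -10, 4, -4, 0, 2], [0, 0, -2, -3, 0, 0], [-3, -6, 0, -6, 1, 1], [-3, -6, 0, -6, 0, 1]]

rank = 4

Multiply ρ1 by -1/5.
  [  1   2  -4/5  4/5  0  -2/5 ]
  [  0   0    -2   -3  0     0 ]
  [ -3  -6     0   -6  1     1 ]
  [ -3  -6     0   -6  0     1 ]
Add 3 times ρ1 to ρ3.
  [  1   2   -4/5    4/5  0  -2/5 ]
  [  0   0     -2     -3  0     0 ]
  [  0   0  -12/5  -18/5  1  -1/5 ]
  [ -3  -6      0     -6  0     1 ]
Add 3 times ρ1 to ρ4.
  [ 1  2   -4/5    4/5  0  -2/5 ]
  [ 0  0     -2     -3  0     0 ]
  [ 0  0  -12/5  -18/5  1  -1/5 ]
  [ 0  0  -12/5  -18/5  0  -1/5 ]
Multiply ρ2 by -1/2.
  [ 1  2   -4/5    4/5  0  -2/5 ]
  [ 0  0      1    3/2  0     0 ]
  [ 0  0  -12/5  -18/5  1  -1/5 ]
  [ 0  0  -12/5  -18/5  0  -1/5 ]
Add 12/5 times ρ2 to ρ3.
  [ 1  2   -4/5    4/5  0  -2/5 ]
  [ 0  0      1    3/2  0     0 ]
  [ 0  0      0      0  1  -1/5 ]
  [ 0  0  -12/5  -18/5  0  -1/5 ]
Add 12/5 times ρ2 to ρ4.
  [ 1  2  -4/5  4/5  0  -2/5 ]
  [ 0  0     1  3/2  0     0 ]
  [ 0  0     0    0  1  -1/5 ]
  [ 0  0     0    0  0  -1/5 ]
Multiply ρ4 by -5.
  [ 1  2  -4/5  4/5  0  -2/5 ]
  [ 0  0     1  3/2  0     0 ]
  [ 0  0     0    0  1  -1/5 ]
  [ 0  0     0    0  0     1 ]
Add 1/5 times ρ4 to ρ3.
  [ 1  2  -4/5  4/5  0  -2/5 ]
  [ 0  0     1  3/2  0     0 ]
  [ 0  0     0    0  1     0 ]
  [ 0  0     0    0  0     1 ]
Add 2/5 times ρ4 to ρ1.
  [ 1  2  -4/5  4/5  0  0 ]
  [ 0  0     1  3/2  0  0 ]
  [ 0  0     0    0  1  0 ]
  [ 0  0     0    0  0  1 ]
Add 4/5 times ρ2 to ρ1.
  [ 1  2  0    2  0  0 ]
  [ 0  0  1  3/2  0  0 ]
  [ 0  0  0    0  1  0 ]
  [ 0  0  0    0  0  1 ]
The reduced form has 4 nonzero rows.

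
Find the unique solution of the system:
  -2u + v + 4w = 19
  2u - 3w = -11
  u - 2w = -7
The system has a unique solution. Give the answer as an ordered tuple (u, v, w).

(-1, 5, 3)

Form the augmented matrix and row-reduce:
  [ -2  1   4  |   19 ]
  [  2  0  -3  |  -11 ]
  [  1  0  -2  |   -7 ]
R1 -> -1/2·R1
  [ 1  -1/2  -2  |  -19/2 ]
  [ 2     0  -3  |    -11 ]
  [ 1     0  -2  |     -7 ]
R2 -> R2 − 2·R1
  [ 1  -1/2  -2  |  -19/2 ]
  [ 0     1   1  |      8 ]
  [ 1     0  -2  |     -7 ]
R3 -> R3 − R1
  [ 1  -1/2  -2  |  -19/2 ]
  [ 0     1   1  |      8 ]
  [ 0   1/2   0  |    5/2 ]
R3 -> R3 − 1/2·R2
  [ 1  -1/2    -2  |  -19/2 ]
  [ 0     1     1  |      8 ]
  [ 0     0  -1/2  |   -3/2 ]
R3 -> -2·R3
  [ 1  -1/2  -2  |  -19/2 ]
  [ 0     1   1  |      8 ]
  [ 0     0   1  |      3 ]
R2 -> R2 − R3
  [ 1  -1/2  -2  |  -19/2 ]
  [ 0     1   0  |      5 ]
  [ 0     0   1  |      3 ]
R1 -> R1 + 2·R3
  [ 1  -1/2  0  |  -7/2 ]
  [ 0     1  0  |     5 ]
  [ 0     0  1  |     3 ]
R1 -> R1 + 1/2·R2
  [ 1  0  0  |  -1 ]
  [ 0  1  0  |   5 ]
  [ 0  0  1  |   3 ]
Reading off the last column: u = -1, v = 5, w = 3.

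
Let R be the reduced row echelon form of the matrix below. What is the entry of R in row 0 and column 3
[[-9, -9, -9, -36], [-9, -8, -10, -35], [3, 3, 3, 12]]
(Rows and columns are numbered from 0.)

3

ρ1 → -1/9·ρ1
  [  1   1    1    4 ]
  [ -9  -8  -10  -35 ]
  [  3   3    3   12 ]
ρ2 → ρ2 + 9·ρ1
  [ 1  1   1   4 ]
  [ 0  1  -1   1 ]
  [ 3  3   3  12 ]
ρ3 → ρ3 − 3·ρ1
  [ 1  1   1  4 ]
  [ 0  1  -1  1 ]
  [ 0  0   0  0 ]
ρ1 → ρ1 − ρ2
  [ 1  0   2  3 ]
  [ 0  1  -1  1 ]
  [ 0  0   0  0 ]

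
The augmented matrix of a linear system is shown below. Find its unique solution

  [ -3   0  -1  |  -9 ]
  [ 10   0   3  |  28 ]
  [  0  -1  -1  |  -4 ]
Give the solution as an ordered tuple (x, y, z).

(1, -2, 6)

ρ1 ← -1/3·ρ1
  [  1   0  1/3  |   3 ]
  [ 10   0    3  |  28 ]
  [  0  -1   -1  |  -4 ]
ρ2 ← ρ2 − 10·ρ1
  [ 1   0   1/3  |   3 ]
  [ 0   0  -1/3  |  -2 ]
  [ 0  -1    -1  |  -4 ]
ρ2 <=> ρ3
  [ 1   0   1/3  |   3 ]
  [ 0  -1    -1  |  -4 ]
  [ 0   0  -1/3  |  -2 ]
ρ2 ← -1·ρ2
  [ 1  0   1/3  |   3 ]
  [ 0  1     1  |   4 ]
  [ 0  0  -1/3  |  -2 ]
ρ3 ← -3·ρ3
  [ 1  0  1/3  |  3 ]
  [ 0  1    1  |  4 ]
  [ 0  0    1  |  6 ]
ρ2 ← ρ2 − ρ3
  [ 1  0  1/3  |   3 ]
  [ 0  1    0  |  -2 ]
  [ 0  0    1  |   6 ]
ρ1 ← ρ1 − 1/3·ρ3
  [ 1  0  0  |   1 ]
  [ 0  1  0  |  -2 ]
  [ 0  0  1  |   6 ]
Reading off the last column: x = 1, y = -2, z = 6.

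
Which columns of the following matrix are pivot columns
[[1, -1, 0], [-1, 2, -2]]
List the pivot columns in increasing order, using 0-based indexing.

0, 1

R2 := R2 + R1
  [ 1  -1   0 ]
  [ 0   1  -2 ]
R1 := R1 + R2
  [ 1  0  -2 ]
  [ 0  1  -2 ]
Pivot columns are the columns containing a leading 1.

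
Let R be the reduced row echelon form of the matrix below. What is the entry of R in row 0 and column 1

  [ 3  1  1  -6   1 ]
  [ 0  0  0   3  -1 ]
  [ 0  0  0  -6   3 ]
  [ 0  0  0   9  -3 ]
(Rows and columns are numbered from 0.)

1/3

r1 → 1/3·r1
  [ 1  1/3  1/3  -2  1/3 ]
  [ 0    0    0   3   -1 ]
  [ 0    0    0  -6    3 ]
  [ 0    0    0   9   -3 ]
r2 → 1/3·r2
  [ 1  1/3  1/3  -2   1/3 ]
  [ 0    0    0   1  -1/3 ]
  [ 0    0    0  -6     3 ]
  [ 0    0    0   9    -3 ]
r3 → r3 + 6·r2
  [ 1  1/3  1/3  -2   1/3 ]
  [ 0    0    0   1  -1/3 ]
  [ 0    0    0   0     1 ]
  [ 0    0    0   9    -3 ]
r4 → r4 − 9·r2
  [ 1  1/3  1/3  -2   1/3 ]
  [ 0    0    0   1  -1/3 ]
  [ 0    0    0   0     1 ]
  [ 0    0    0   0     0 ]
r2 → r2 + 1/3·r3
  [ 1  1/3  1/3  -2  1/3 ]
  [ 0    0    0   1    0 ]
  [ 0    0    0   0    1 ]
  [ 0    0    0   0    0 ]
r1 → r1 − 1/3·r3
  [ 1  1/3  1/3  -2  0 ]
  [ 0    0    0   1  0 ]
  [ 0    0    0   0  1 ]
  [ 0    0    0   0  0 ]
r1 → r1 + 2·r2
  [ 1  1/3  1/3  0  0 ]
  [ 0    0    0  1  0 ]
  [ 0    0    0  0  1 ]
  [ 0    0    0  0  0 ]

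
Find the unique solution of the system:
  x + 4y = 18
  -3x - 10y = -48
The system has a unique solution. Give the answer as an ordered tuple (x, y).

Form the augmented matrix and row-reduce:
  [  1    4  |   18 ]
  [ -3  -10  |  -48 ]
Add 3 times R1 to R2.
  [ 1  4  |  18 ]
  [ 0  2  |   6 ]
Multiply R2 by 1/2.
  [ 1  4  |  18 ]
  [ 0  1  |   3 ]
Subtract 4 times R2 from R1.
  [ 1  0  |  6 ]
  [ 0  1  |  3 ]
Reading off the last column: x = 6, y = 3.

(6, 3)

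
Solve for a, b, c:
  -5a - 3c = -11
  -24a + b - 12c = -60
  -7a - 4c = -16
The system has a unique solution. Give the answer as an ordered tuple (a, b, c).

Form the augmented matrix and row-reduce:
  [  -5  0   -3  |  -11 ]
  [ -24  1  -12  |  -60 ]
  [  -7  0   -4  |  -16 ]
r1 → -1/5·r1
  [   1  0  3/5  |  11/5 ]
  [ -24  1  -12  |   -60 ]
  [  -7  0   -4  |   -16 ]
r2 → r2 + 24·r1
  [  1  0   3/5  |   11/5 ]
  [  0  1  12/5  |  -36/5 ]
  [ -7  0    -4  |    -16 ]
r3 → r3 + 7·r1
  [ 1  0   3/5  |   11/5 ]
  [ 0  1  12/5  |  -36/5 ]
  [ 0  0   1/5  |   -3/5 ]
r3 → 5·r3
  [ 1  0   3/5  |   11/5 ]
  [ 0  1  12/5  |  -36/5 ]
  [ 0  0     1  |     -3 ]
r2 → r2 − 12/5·r3
  [ 1  0  3/5  |  11/5 ]
  [ 0  1    0  |     0 ]
  [ 0  0    1  |    -3 ]
r1 → r1 − 3/5·r3
  [ 1  0  0  |   4 ]
  [ 0  1  0  |   0 ]
  [ 0  0  1  |  -3 ]
Reading off the last column: a = 4, b = 0, c = -3.

(4, 0, -3)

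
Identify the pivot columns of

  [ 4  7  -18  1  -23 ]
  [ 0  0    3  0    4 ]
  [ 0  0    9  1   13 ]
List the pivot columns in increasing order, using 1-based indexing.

R1 ← 1/4·R1
  [ 1  7/4  -9/2  1/4  -23/4 ]
  [ 0    0     3    0      4 ]
  [ 0    0     9    1     13 ]
R2 ← 1/3·R2
  [ 1  7/4  -9/2  1/4  -23/4 ]
  [ 0    0     1    0    4/3 ]
  [ 0    0     9    1     13 ]
R3 ← R3 − 9·R2
  [ 1  7/4  -9/2  1/4  -23/4 ]
  [ 0    0     1    0    4/3 ]
  [ 0    0     0    1      1 ]
R1 ← R1 − 1/4·R3
  [ 1  7/4  -9/2  0   -6 ]
  [ 0    0     1  0  4/3 ]
  [ 0    0     0  1    1 ]
R1 ← R1 + 9/2·R2
  [ 1  7/4  0  0    0 ]
  [ 0    0  1  0  4/3 ]
  [ 0    0  0  1    1 ]
Pivot columns are the columns containing a leading 1.

1, 3, 4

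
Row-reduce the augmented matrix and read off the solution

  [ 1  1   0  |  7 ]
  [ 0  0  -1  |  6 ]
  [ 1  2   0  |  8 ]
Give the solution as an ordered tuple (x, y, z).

R3 ← R3 − R1
  [ 1  1   0  |  7 ]
  [ 0  0  -1  |  6 ]
  [ 0  1   0  |  1 ]
R2 <-> R3
  [ 1  1   0  |  7 ]
  [ 0  1   0  |  1 ]
  [ 0  0  -1  |  6 ]
R3 ← -1·R3
  [ 1  1  0  |   7 ]
  [ 0  1  0  |   1 ]
  [ 0  0  1  |  -6 ]
R1 ← R1 − R2
  [ 1  0  0  |   6 ]
  [ 0  1  0  |   1 ]
  [ 0  0  1  |  -6 ]
Reading off the last column: x = 6, y = 1, z = -6.

(6, 1, -6)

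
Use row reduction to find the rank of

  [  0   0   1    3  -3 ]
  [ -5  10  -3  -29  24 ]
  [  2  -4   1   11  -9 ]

R1 ↔ R2
R1 ← -1/5·R1
R3 ← R3 − 2·R1
R3 ← R3 + 1/5·R2
R1 ← R1 − 3/5·R2
The reduced form has 2 nonzero rows.

rank = 2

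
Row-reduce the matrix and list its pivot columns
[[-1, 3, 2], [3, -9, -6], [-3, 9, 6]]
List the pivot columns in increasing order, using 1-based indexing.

1

ρ1 → -1·ρ1
  [  1  -3  -2 ]
  [  3  -9  -6 ]
  [ -3   9   6 ]
ρ2 → ρ2 − 3·ρ1
  [  1  -3  -2 ]
  [  0   0   0 ]
  [ -3   9   6 ]
ρ3 → ρ3 + 3·ρ1
  [ 1  -3  -2 ]
  [ 0   0   0 ]
  [ 0   0   0 ]
Pivot columns are the columns containing a leading 1.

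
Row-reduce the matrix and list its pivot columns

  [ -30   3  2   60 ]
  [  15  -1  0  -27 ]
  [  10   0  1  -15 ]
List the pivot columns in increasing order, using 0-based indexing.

Multiply r1 by -1/30.
  [  1  -1/10  -1/15   -2 ]
  [ 15     -1      0  -27 ]
  [ 10      0      1  -15 ]
Subtract 15 times r1 from r2.
  [  1  -1/10  -1/15   -2 ]
  [  0    1/2      1    3 ]
  [ 10      0      1  -15 ]
Subtract 10 times r1 from r3.
  [ 1  -1/10  -1/15  -2 ]
  [ 0    1/2      1   3 ]
  [ 0      1    5/3   5 ]
Multiply r2 by 2.
  [ 1  -1/10  -1/15  -2 ]
  [ 0      1      2   6 ]
  [ 0      1    5/3   5 ]
Subtract r2 from r3.
  [ 1  -1/10  -1/15  -2 ]
  [ 0      1      2   6 ]
  [ 0      0   -1/3  -1 ]
Multiply r3 by -3.
  [ 1  -1/10  -1/15  -2 ]
  [ 0      1      2   6 ]
  [ 0      0      1   3 ]
Subtract 2 times r3 from r2.
  [ 1  -1/10  -1/15  -2 ]
  [ 0      1      0   0 ]
  [ 0      0      1   3 ]
Add 1/15 times r3 to r1.
  [ 1  -1/10  0  -9/5 ]
  [ 0      1  0     0 ]
  [ 0      0  1     3 ]
Add 1/10 times r2 to r1.
  [ 1  0  0  -9/5 ]
  [ 0  1  0     0 ]
  [ 0  0  1     3 ]
Pivot columns are the columns containing a leading 1.

0, 1, 2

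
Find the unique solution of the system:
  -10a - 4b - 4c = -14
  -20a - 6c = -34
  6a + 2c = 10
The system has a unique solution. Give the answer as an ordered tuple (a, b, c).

Form the augmented matrix and row-reduce:
  [ -10  -4  -4  |  -14 ]
  [ -20   0  -6  |  -34 ]
  [   6   0   2  |   10 ]
R1 ← -1/10·R1
  [   1  2/5  2/5  |  7/5 ]
  [ -20    0   -6  |  -34 ]
  [   6    0    2  |   10 ]
R2 ← R2 + 20·R1
  [ 1  2/5  2/5  |  7/5 ]
  [ 0    8    2  |   -6 ]
  [ 6    0    2  |   10 ]
R3 ← R3 − 6·R1
  [ 1    2/5   2/5  |  7/5 ]
  [ 0      8     2  |   -6 ]
  [ 0  -12/5  -2/5  |  8/5 ]
R2 ← 1/8·R2
  [ 1    2/5   2/5  |   7/5 ]
  [ 0      1   1/4  |  -3/4 ]
  [ 0  -12/5  -2/5  |   8/5 ]
R3 ← R3 + 12/5·R2
  [ 1  2/5  2/5  |   7/5 ]
  [ 0    1  1/4  |  -3/4 ]
  [ 0    0  1/5  |  -1/5 ]
R3 ← 5·R3
  [ 1  2/5  2/5  |   7/5 ]
  [ 0    1  1/4  |  -3/4 ]
  [ 0    0    1  |    -1 ]
R2 ← R2 − 1/4·R3
  [ 1  2/5  2/5  |   7/5 ]
  [ 0    1    0  |  -1/2 ]
  [ 0    0    1  |    -1 ]
R1 ← R1 − 2/5·R3
  [ 1  2/5  0  |   9/5 ]
  [ 0    1  0  |  -1/2 ]
  [ 0    0  1  |    -1 ]
R1 ← R1 − 2/5·R2
  [ 1  0  0  |     2 ]
  [ 0  1  0  |  -1/2 ]
  [ 0  0  1  |    -1 ]
Reading off the last column: a = 2, b = -1/2, c = -1.

(2, -1/2, -1)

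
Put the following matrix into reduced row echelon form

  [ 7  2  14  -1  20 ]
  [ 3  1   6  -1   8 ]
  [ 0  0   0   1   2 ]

[[1, 0, 2, 0, 2], [0, 1, 0, 0, 4], [0, 0, 0, 1, 2]]

R1 := 1/7·R1
  [ 1  2/7  2  -1/7  20/7 ]
  [ 3    1  6    -1     8 ]
  [ 0    0  0     1     2 ]
R2 := R2 − 3·R1
  [ 1  2/7  2  -1/7  20/7 ]
  [ 0  1/7  0  -4/7  -4/7 ]
  [ 0    0  0     1     2 ]
R2 := 7·R2
  [ 1  2/7  2  -1/7  20/7 ]
  [ 0    1  0    -4    -4 ]
  [ 0    0  0     1     2 ]
R2 := R2 + 4·R3
  [ 1  2/7  2  -1/7  20/7 ]
  [ 0    1  0     0     4 ]
  [ 0    0  0     1     2 ]
R1 := R1 + 1/7·R3
  [ 1  2/7  2  0  22/7 ]
  [ 0    1  0  0     4 ]
  [ 0    0  0  1     2 ]
R1 := R1 − 2/7·R2
  [ 1  0  2  0  2 ]
  [ 0  1  0  0  4 ]
  [ 0  0  0  1  2 ]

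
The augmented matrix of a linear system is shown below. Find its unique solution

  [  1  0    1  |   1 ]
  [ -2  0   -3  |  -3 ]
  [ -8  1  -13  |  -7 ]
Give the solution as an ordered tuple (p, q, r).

(0, 6, 1)

R2 ← R2 + 2·R1
  [  1  0    1  |   1 ]
  [  0  0   -1  |  -1 ]
  [ -8  1  -13  |  -7 ]
R3 ← R3 + 8·R1
  [ 1  0   1  |   1 ]
  [ 0  0  -1  |  -1 ]
  [ 0  1  -5  |   1 ]
R2 ↔ R3
  [ 1  0   1  |   1 ]
  [ 0  1  -5  |   1 ]
  [ 0  0  -1  |  -1 ]
R3 ← -1·R3
  [ 1  0   1  |  1 ]
  [ 0  1  -5  |  1 ]
  [ 0  0   1  |  1 ]
R2 ← R2 + 5·R3
  [ 1  0  1  |  1 ]
  [ 0  1  0  |  6 ]
  [ 0  0  1  |  1 ]
R1 ← R1 − R3
  [ 1  0  0  |  0 ]
  [ 0  1  0  |  6 ]
  [ 0  0  1  |  1 ]
Reading off the last column: p = 0, q = 6, r = 1.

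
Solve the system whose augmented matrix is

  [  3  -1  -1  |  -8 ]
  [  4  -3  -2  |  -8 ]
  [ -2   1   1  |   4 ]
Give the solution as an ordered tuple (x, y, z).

Multiply R1 by 1/3.
  [  1  -1/3  -1/3  |  -8/3 ]
  [  4    -3    -2  |    -8 ]
  [ -2     1     1  |     4 ]
Subtract 4 times R1 from R2.
  [  1  -1/3  -1/3  |  -8/3 ]
  [  0  -5/3  -2/3  |   8/3 ]
  [ -2     1     1  |     4 ]
Add 2 times R1 to R3.
  [ 1  -1/3  -1/3  |  -8/3 ]
  [ 0  -5/3  -2/3  |   8/3 ]
  [ 0   1/3   1/3  |  -4/3 ]
Multiply R2 by -3/5.
  [ 1  -1/3  -1/3  |  -8/3 ]
  [ 0     1   2/5  |  -8/5 ]
  [ 0   1/3   1/3  |  -4/3 ]
Subtract 1/3 times R2 from R3.
  [ 1  -1/3  -1/3  |  -8/3 ]
  [ 0     1   2/5  |  -8/5 ]
  [ 0     0   1/5  |  -4/5 ]
Multiply R3 by 5.
  [ 1  -1/3  -1/3  |  -8/3 ]
  [ 0     1   2/5  |  -8/5 ]
  [ 0     0     1  |    -4 ]
Subtract 2/5 times R3 from R2.
  [ 1  -1/3  -1/3  |  -8/3 ]
  [ 0     1     0  |     0 ]
  [ 0     0     1  |    -4 ]
Add 1/3 times R3 to R1.
  [ 1  -1/3  0  |  -4 ]
  [ 0     1  0  |   0 ]
  [ 0     0  1  |  -4 ]
Add 1/3 times R2 to R1.
  [ 1  0  0  |  -4 ]
  [ 0  1  0  |   0 ]
  [ 0  0  1  |  -4 ]
Reading off the last column: x = -4, y = 0, z = -4.

(-4, 0, -4)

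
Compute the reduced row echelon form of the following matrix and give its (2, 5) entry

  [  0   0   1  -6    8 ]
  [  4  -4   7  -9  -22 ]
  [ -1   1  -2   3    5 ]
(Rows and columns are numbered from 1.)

r1 <=> r2
r1 ← 1/4·r1
r3 ← r3 + r1
r3 ← r3 + 1/4·r2
r3 ← -4/3·r3
r2 ← r2 + 6·r3
r1 ← r1 + 9/4·r3
r1 ← r1 − 7/4·r2

-4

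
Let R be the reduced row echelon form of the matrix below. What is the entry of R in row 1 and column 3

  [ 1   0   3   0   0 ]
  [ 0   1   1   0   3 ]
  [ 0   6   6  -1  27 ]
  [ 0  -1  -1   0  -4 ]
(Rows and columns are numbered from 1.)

R3 := R3 − 6·R2
  [ 1   0   3   0   0 ]
  [ 0   1   1   0   3 ]
  [ 0   0   0  -1   9 ]
  [ 0  -1  -1   0  -4 ]
R4 := R4 + R2
  [ 1  0  3   0   0 ]
  [ 0  1  1   0   3 ]
  [ 0  0  0  -1   9 ]
  [ 0  0  0   0  -1 ]
R3 := -1·R3
  [ 1  0  3  0   0 ]
  [ 0  1  1  0   3 ]
  [ 0  0  0  1  -9 ]
  [ 0  0  0  0  -1 ]
R4 := -1·R4
  [ 1  0  3  0   0 ]
  [ 0  1  1  0   3 ]
  [ 0  0  0  1  -9 ]
  [ 0  0  0  0   1 ]
R3 := R3 + 9·R4
  [ 1  0  3  0  0 ]
  [ 0  1  1  0  3 ]
  [ 0  0  0  1  0 ]
  [ 0  0  0  0  1 ]
R2 := R2 − 3·R4
  [ 1  0  3  0  0 ]
  [ 0  1  1  0  0 ]
  [ 0  0  0  1  0 ]
  [ 0  0  0  0  1 ]

3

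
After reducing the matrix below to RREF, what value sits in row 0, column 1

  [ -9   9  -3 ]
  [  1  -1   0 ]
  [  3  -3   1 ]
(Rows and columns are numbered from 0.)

-1

R1 → -1/9·R1
  [ 1  -1  1/3 ]
  [ 1  -1    0 ]
  [ 3  -3    1 ]
R2 → R2 − R1
  [ 1  -1   1/3 ]
  [ 0   0  -1/3 ]
  [ 3  -3     1 ]
R3 → R3 − 3·R1
  [ 1  -1   1/3 ]
  [ 0   0  -1/3 ]
  [ 0   0     0 ]
R2 → -3·R2
  [ 1  -1  1/3 ]
  [ 0   0    1 ]
  [ 0   0    0 ]
R1 → R1 − 1/3·R2
  [ 1  -1  0 ]
  [ 0   0  1 ]
  [ 0   0  0 ]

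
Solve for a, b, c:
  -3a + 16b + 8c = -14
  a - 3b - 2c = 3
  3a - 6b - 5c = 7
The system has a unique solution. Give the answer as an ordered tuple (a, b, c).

(2, -1, 1)

Form the augmented matrix and row-reduce:
  [ -3  16   8  |  -14 ]
  [  1  -3  -2  |    3 ]
  [  3  -6  -5  |    7 ]
ρ1 → -1/3·ρ1
  [ 1  -16/3  -8/3  |  14/3 ]
  [ 1     -3    -2  |     3 ]
  [ 3     -6    -5  |     7 ]
ρ2 → ρ2 − ρ1
  [ 1  -16/3  -8/3  |  14/3 ]
  [ 0    7/3   2/3  |  -5/3 ]
  [ 3     -6    -5  |     7 ]
ρ3 → ρ3 − 3·ρ1
  [ 1  -16/3  -8/3  |  14/3 ]
  [ 0    7/3   2/3  |  -5/3 ]
  [ 0     10     3  |    -7 ]
ρ2 → 3/7·ρ2
  [ 1  -16/3  -8/3  |  14/3 ]
  [ 0      1   2/7  |  -5/7 ]
  [ 0     10     3  |    -7 ]
ρ3 → ρ3 − 10·ρ2
  [ 1  -16/3  -8/3  |  14/3 ]
  [ 0      1   2/7  |  -5/7 ]
  [ 0      0   1/7  |   1/7 ]
ρ3 → 7·ρ3
  [ 1  -16/3  -8/3  |  14/3 ]
  [ 0      1   2/7  |  -5/7 ]
  [ 0      0     1  |     1 ]
ρ2 → ρ2 − 2/7·ρ3
  [ 1  -16/3  -8/3  |  14/3 ]
  [ 0      1     0  |    -1 ]
  [ 0      0     1  |     1 ]
ρ1 → ρ1 + 8/3·ρ3
  [ 1  -16/3  0  |  22/3 ]
  [ 0      1  0  |    -1 ]
  [ 0      0  1  |     1 ]
ρ1 → ρ1 + 16/3·ρ2
  [ 1  0  0  |   2 ]
  [ 0  1  0  |  -1 ]
  [ 0  0  1  |   1 ]
Reading off the last column: a = 2, b = -1, c = 1.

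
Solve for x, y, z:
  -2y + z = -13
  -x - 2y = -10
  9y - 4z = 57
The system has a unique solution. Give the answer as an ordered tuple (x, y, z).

Form the augmented matrix and row-reduce:
  [  0  -2   1  |  -13 ]
  [ -1  -2   0  |  -10 ]
  [  0   9  -4  |   57 ]
Swap R1 and R2.
  [ -1  -2   0  |  -10 ]
  [  0  -2   1  |  -13 ]
  [  0   9  -4  |   57 ]
Multiply R1 by -1.
  [ 1   2   0  |   10 ]
  [ 0  -2   1  |  -13 ]
  [ 0   9  -4  |   57 ]
Multiply R2 by -1/2.
  [ 1  2     0  |    10 ]
  [ 0  1  -1/2  |  13/2 ]
  [ 0  9    -4  |    57 ]
Subtract 9 times R2 from R3.
  [ 1  2     0  |    10 ]
  [ 0  1  -1/2  |  13/2 ]
  [ 0  0   1/2  |  -3/2 ]
Multiply R3 by 2.
  [ 1  2     0  |    10 ]
  [ 0  1  -1/2  |  13/2 ]
  [ 0  0     1  |    -3 ]
Add 1/2 times R3 to R2.
  [ 1  2  0  |  10 ]
  [ 0  1  0  |   5 ]
  [ 0  0  1  |  -3 ]
Subtract 2 times R2 from R1.
  [ 1  0  0  |   0 ]
  [ 0  1  0  |   5 ]
  [ 0  0  1  |  -3 ]
Reading off the last column: x = 0, y = 5, z = -3.

(0, 5, -3)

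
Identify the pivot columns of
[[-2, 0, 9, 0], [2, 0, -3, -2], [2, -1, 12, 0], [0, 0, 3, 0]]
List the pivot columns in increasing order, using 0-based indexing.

0, 1, 2, 3

r1 → -1/2·r1
  [ 1   0  -9/2   0 ]
  [ 2   0    -3  -2 ]
  [ 2  -1    12   0 ]
  [ 0   0     3   0 ]
r2 → r2 − 2·r1
  [ 1   0  -9/2   0 ]
  [ 0   0     6  -2 ]
  [ 2  -1    12   0 ]
  [ 0   0     3   0 ]
r3 → r3 − 2·r1
  [ 1   0  -9/2   0 ]
  [ 0   0     6  -2 ]
  [ 0  -1    21   0 ]
  [ 0   0     3   0 ]
r2 ↔ r3
  [ 1   0  -9/2   0 ]
  [ 0  -1    21   0 ]
  [ 0   0     6  -2 ]
  [ 0   0     3   0 ]
r2 → -1·r2
  [ 1  0  -9/2   0 ]
  [ 0  1   -21   0 ]
  [ 0  0     6  -2 ]
  [ 0  0     3   0 ]
r3 → 1/6·r3
  [ 1  0  -9/2     0 ]
  [ 0  1   -21     0 ]
  [ 0  0     1  -1/3 ]
  [ 0  0     3     0 ]
r4 → r4 − 3·r3
  [ 1  0  -9/2     0 ]
  [ 0  1   -21     0 ]
  [ 0  0     1  -1/3 ]
  [ 0  0     0     1 ]
r3 → r3 + 1/3·r4
  [ 1  0  -9/2  0 ]
  [ 0  1   -21  0 ]
  [ 0  0     1  0 ]
  [ 0  0     0  1 ]
r2 → r2 + 21·r3
  [ 1  0  -9/2  0 ]
  [ 0  1     0  0 ]
  [ 0  0     1  0 ]
  [ 0  0     0  1 ]
r1 → r1 + 9/2·r3
  [ 1  0  0  0 ]
  [ 0  1  0  0 ]
  [ 0  0  1  0 ]
  [ 0  0  0  1 ]
Pivot columns are the columns containing a leading 1.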